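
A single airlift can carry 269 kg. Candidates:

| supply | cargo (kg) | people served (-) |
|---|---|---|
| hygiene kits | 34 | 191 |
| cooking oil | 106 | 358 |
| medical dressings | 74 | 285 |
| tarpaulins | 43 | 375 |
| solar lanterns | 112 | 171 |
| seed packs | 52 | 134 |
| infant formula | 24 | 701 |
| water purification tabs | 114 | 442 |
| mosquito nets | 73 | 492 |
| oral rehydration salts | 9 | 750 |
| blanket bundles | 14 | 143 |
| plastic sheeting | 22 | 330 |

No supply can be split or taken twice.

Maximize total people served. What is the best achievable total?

Filling by ratio: hygiene kits + tarpaulins + infant formula + mosquito nets + oral rehydration salts + blanket bundles + plastic sheeting for 2982, with 50 kg left unused.
Dropping hygiene kits frees 34 kg; slotting in medical dressings (74 kg) lifts the total to 3076 at 259 kg.
Every other selection either busts 269 kg or fails to beat 3076.

3076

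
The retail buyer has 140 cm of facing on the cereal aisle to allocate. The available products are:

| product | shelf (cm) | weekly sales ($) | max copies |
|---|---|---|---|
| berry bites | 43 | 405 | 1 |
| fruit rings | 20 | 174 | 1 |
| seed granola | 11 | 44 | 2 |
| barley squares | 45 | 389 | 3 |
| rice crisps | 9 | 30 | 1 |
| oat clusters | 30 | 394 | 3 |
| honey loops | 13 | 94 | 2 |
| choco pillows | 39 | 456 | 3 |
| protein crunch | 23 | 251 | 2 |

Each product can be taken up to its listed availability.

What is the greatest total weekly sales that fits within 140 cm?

1700

By weekly sales per cm: oat clusters 13.13, choco pillows 11.69, protein crunch 10.91, berry bites 9.42 lead.
Taking the top-ratio products first gives seed granola + 3×oat clusters + choco pillows for 1682 (140 cm).
Dropping seed granola and oat clusters frees 41 cm; slotting in choco pillows (39 cm) lifts the total to 1700 at 138 cm.
That's the maximum — no swap from here does better than 1700.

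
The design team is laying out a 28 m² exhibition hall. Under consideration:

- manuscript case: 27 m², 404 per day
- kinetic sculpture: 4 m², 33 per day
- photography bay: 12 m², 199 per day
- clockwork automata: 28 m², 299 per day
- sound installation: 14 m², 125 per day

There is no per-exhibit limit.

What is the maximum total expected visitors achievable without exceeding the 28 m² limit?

431

Best packing: kinetic sculpture + 2×photography bay — 28 m², 431 total.
That's the maximum — no swap from here does better than 431.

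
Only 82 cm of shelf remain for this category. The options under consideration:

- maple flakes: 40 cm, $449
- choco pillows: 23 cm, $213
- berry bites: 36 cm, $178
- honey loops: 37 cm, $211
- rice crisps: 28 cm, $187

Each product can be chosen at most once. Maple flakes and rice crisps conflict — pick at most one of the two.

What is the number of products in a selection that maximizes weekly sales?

2

Optimal total is 662.
For example maple flakes + choco pillows achieves it, using 63 cm.
Every optimal selection uses 2 products.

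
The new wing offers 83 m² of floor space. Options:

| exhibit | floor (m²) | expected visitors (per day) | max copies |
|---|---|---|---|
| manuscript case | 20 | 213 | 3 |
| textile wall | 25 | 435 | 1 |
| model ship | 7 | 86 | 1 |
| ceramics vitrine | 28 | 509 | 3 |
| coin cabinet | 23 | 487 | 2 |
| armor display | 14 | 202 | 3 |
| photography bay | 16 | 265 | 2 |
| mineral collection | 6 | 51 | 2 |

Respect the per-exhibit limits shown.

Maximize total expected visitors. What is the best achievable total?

1569

By expected visitors per m²: coin cabinet 21.17, ceramics vitrine 18.18, textile wall 17.40, photography bay 16.56 lead.
Best packing: model ship + ceramics vitrine + 2×coin cabinet — 81 m², 1569 total.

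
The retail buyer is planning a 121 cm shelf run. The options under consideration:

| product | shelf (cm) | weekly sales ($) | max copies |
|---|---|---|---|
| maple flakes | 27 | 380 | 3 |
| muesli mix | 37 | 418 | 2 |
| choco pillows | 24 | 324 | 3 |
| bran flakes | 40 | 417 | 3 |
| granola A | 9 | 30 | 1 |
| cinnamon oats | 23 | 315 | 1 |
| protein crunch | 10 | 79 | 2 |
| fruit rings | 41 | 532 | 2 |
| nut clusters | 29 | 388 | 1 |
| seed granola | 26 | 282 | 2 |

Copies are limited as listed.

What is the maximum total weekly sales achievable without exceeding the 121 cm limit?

Filling by ratio: 3×maple flakes + cinnamon oats + protein crunch for 1534, with 7 cm left unused.
Using the slack differently, maple flakes + choco pillows + fruit rings + nut clusters comes to 1624 at 121 cm.
That's the maximum — no swap from here does better than 1624.

1624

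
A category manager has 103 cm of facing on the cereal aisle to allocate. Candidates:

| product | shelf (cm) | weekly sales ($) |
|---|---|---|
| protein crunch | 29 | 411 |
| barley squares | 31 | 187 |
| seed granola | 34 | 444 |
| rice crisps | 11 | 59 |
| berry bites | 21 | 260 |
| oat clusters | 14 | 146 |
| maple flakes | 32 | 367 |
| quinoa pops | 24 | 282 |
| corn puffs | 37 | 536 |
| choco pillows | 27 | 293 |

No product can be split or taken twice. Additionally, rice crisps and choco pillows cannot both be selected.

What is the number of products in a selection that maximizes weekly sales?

Best achievable weekly sales is 1391.
One optimal bundle: protein crunch + seed granola + corn puffs (100 cm).
All optima have 3 products.

3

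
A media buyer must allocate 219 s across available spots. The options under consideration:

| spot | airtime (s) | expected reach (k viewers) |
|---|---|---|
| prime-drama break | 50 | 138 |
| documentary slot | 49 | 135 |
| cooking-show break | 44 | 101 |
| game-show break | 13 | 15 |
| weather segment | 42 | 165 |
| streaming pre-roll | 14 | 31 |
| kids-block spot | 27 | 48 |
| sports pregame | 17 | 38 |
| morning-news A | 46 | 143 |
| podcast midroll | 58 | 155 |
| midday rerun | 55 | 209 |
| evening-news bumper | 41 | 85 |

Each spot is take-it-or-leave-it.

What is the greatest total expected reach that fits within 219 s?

710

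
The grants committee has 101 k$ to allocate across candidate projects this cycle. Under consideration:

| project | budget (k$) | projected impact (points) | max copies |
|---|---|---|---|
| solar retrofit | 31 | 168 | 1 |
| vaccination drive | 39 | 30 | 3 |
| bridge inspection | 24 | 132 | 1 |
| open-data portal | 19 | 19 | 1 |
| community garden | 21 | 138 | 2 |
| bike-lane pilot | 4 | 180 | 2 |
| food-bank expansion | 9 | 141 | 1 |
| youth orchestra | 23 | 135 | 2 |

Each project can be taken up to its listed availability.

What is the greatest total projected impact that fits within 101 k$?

945

Density check — bike-lane pilot 45.00, food-bank expansion 15.67, community garden 6.57 are the best per k$.
Taking the top-ratio projects first gives open-data portal + 2×community garden + 2×bike-lane pilot + food-bank expansion + youth orchestra for 931 (101 k$).
Replace open-data portal and youth orchestra with solar retrofit: the trade gains 14 net, giving 945 at 90 k$.
Every other selection either busts 101 k$ or exceeds an availability limit or fails to beat 945.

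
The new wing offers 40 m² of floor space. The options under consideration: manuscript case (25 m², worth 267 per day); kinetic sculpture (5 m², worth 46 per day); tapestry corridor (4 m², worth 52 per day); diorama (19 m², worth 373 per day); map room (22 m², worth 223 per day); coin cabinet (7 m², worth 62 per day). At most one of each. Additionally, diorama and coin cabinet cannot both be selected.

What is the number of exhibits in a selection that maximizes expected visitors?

3

The maximum expected visitors within 40 m² is 471.
One optimal bundle: kinetic sculpture + tapestry corridor + diorama (28 m²).
All optima have 3 exhibits.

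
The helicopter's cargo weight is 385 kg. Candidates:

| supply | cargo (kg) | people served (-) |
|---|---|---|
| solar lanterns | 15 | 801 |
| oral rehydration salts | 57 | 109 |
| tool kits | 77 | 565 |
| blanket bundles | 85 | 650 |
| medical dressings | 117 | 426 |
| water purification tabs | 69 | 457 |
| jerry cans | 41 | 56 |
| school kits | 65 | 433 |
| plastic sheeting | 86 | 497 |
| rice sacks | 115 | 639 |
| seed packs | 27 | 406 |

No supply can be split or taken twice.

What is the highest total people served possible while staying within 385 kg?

3494

By people served per kg: solar lanterns 53.40, seed packs 15.04, blanket bundles 7.65 lead.
Taking the top-ratio supplies first gives solar lanterns + tool kits + blanket bundles + water purification tabs + jerry cans + school kits + seed packs for 3368 (379 kg).
Replace water purification tabs and jerry cans with rice sacks: the trade gains 126 net, giving 3494 at 384 kg.
Next best is solar lanterns + blanket bundles + water purification tabs + school kits + rice sacks + seed packs at 3386 (376 kg) — short by 108.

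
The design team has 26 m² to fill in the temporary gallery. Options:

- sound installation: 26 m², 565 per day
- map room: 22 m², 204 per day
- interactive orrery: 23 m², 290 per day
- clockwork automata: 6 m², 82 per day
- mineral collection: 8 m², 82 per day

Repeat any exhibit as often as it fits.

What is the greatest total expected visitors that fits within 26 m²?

565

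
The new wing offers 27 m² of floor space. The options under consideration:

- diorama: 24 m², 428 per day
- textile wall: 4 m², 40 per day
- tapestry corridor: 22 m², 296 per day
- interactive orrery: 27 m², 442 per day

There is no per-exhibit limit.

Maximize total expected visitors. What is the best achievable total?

442

Taking the top-ratio exhibits first gives diorama for 428 (24 m²).
Replace diorama with interactive orrery: the trade gains 14 net, giving 442 at 27 m².
Every other selection either busts 27 m² or fails to beat 442.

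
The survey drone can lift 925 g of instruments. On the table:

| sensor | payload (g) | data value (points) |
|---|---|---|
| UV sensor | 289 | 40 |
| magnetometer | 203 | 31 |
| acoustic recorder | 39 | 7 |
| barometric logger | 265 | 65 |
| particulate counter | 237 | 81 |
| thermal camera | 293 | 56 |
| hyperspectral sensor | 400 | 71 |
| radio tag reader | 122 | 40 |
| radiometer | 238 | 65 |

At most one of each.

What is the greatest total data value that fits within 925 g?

258

Ranking by ratio (data value/g): particulate counter 0.34, radio tag reader 0.33, radiometer 0.27.
The ratio ordering already packs tightly: acoustic recorder + barometric logger + particulate counter + radio tag reader + radiometer, 901 g, 258.
Every other selection either busts 925 g or fails to beat 258.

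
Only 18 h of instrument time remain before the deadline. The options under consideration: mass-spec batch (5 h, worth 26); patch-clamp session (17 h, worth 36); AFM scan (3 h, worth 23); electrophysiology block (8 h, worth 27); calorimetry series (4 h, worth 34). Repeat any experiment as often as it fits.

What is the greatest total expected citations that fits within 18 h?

By expected citations per h: calorimetry series 8.50, AFM scan 7.67, mass-spec batch 5.20, electrophysiology block 3.38 lead.
Filling by ratio: 4×calorimetry series for 136, with 2 h left unused.
Dropping calorimetry series frees 4 h; slotting in 2×AFM scan (6 h) lifts the total to 148 at 18 h.

148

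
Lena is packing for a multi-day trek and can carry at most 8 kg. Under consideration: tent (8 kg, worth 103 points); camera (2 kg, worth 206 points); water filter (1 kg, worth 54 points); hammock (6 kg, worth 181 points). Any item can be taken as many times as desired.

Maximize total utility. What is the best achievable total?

824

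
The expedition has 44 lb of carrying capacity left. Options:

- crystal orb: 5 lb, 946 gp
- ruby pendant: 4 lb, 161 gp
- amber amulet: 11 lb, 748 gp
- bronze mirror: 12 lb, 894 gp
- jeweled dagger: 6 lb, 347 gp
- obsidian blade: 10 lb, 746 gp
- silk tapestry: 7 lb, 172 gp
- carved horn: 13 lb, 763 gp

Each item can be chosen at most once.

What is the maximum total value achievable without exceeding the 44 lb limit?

3681

Density check — crystal orb 189.20, obsidian blade 74.60, bronze mirror 74.50, amber amulet 68.00 are the best per lb.
Crystal orb + amber amulet + bronze mirror + jeweled dagger + obsidian blade uses 44 of the 44 lb and totals 3681.
Next best is crystal orb + ruby pendant + bronze mirror + obsidian blade + carved horn at 3510 (44 lb) — short by 171.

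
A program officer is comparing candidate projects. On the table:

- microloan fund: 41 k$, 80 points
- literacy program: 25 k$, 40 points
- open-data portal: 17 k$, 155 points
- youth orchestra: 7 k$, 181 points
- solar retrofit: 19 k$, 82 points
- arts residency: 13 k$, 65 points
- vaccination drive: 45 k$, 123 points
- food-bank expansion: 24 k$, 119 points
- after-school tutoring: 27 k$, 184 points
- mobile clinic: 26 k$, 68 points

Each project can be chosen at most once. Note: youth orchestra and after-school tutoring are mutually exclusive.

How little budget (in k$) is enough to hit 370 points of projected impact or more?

Look for the lowest-budget combination reaching 370.
open-data portal + youth orchestra + arts residency: 401 projected impact at 37 k$.
No combination under 37 k$ hits 370.

37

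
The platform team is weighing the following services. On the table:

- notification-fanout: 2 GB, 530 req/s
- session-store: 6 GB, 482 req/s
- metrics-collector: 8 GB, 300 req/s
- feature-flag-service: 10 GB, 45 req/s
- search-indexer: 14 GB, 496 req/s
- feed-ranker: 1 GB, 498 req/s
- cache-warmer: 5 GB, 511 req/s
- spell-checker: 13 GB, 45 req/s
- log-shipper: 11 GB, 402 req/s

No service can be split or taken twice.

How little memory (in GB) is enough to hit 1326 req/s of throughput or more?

Look for the lowest-memory combination reaching 1326.
notification-fanout + feed-ranker + cache-warmer: 1539 throughput at 8 GB.
Below 8 GB the best achievable stays under 1326.

8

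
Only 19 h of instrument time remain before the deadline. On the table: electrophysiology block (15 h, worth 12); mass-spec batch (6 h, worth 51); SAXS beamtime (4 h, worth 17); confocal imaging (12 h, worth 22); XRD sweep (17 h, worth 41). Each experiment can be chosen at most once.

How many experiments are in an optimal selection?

Best achievable expected citations is 73.
mass-spec batch + confocal imaging hits 73 at 18 h.
All optima have 2 experiments.

2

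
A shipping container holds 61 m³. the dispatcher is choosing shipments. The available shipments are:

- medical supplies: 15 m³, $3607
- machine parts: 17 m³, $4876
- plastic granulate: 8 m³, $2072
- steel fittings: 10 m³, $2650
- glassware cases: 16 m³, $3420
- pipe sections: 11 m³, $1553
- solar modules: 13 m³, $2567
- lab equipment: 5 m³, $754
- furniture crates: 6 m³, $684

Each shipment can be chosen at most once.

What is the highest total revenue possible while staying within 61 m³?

14758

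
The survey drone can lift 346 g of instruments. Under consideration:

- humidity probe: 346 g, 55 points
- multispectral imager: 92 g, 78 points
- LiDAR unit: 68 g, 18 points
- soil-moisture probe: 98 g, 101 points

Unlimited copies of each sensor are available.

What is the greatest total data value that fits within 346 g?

Density check — soil-moisture probe 1.03, multispectral imager 0.85, LiDAR unit 0.26, humidity probe 0.16 are the best per g.
Best packing: 3×soil-moisture probe — 294 g, 303 total.
No other feasible combination exceeds 303.

303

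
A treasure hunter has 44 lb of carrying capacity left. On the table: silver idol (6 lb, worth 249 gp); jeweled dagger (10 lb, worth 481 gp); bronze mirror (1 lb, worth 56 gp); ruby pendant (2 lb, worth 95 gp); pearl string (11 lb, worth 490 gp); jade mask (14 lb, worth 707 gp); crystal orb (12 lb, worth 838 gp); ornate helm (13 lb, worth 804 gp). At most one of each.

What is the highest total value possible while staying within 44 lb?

2523

A density-first pass picks bronze mirror + ruby pendant + jade mask + crystal orb + ornate helm — 2500 at 42 lb.
The 14 lb tied up in jade mask is better spent on silver idol + jeweled dagger — total rises to 2523 (44 lb).
Next best is bronze mirror + ruby pendant + jade mask + crystal orb + ornate helm at 2500 (42 lb) — short by 23.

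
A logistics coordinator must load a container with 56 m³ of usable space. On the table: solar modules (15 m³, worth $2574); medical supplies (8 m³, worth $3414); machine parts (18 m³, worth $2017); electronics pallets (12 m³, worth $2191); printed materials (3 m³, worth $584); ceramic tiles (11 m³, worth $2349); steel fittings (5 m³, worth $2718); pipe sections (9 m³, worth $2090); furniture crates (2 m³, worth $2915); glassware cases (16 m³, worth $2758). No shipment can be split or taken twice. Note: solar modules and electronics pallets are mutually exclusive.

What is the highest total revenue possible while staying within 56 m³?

16828

Ranking by ratio (revenue/m³): furniture crates 1457.50, steel fittings 543.60, medical supplies 426.75, pipe sections 232.22.
The ratio heuristic lands on medical supplies + electronics pallets + printed materials + ceramic tiles + steel fittings + pipe sections + furniture crates (16261) but leaves 6 m³ idle.
Replace electronics pallets with glassware cases: the trade gains 567 net, giving 16828 at 54 m³.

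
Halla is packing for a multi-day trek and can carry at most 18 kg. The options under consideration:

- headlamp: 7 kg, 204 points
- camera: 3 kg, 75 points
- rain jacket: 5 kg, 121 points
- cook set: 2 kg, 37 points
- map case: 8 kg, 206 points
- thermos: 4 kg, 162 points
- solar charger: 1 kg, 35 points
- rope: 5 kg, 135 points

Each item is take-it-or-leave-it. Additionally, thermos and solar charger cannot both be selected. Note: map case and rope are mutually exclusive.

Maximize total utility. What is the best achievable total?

Ranking by ratio (utility/kg): thermos 40.50, solar charger 35.00, headlamp 29.14.
Headlamp + cook set + thermos + rope uses 18 of the 18 kg and totals 538.
The closest alternative, headlamp + rain jacket + cook set + thermos, reaches only 524.

538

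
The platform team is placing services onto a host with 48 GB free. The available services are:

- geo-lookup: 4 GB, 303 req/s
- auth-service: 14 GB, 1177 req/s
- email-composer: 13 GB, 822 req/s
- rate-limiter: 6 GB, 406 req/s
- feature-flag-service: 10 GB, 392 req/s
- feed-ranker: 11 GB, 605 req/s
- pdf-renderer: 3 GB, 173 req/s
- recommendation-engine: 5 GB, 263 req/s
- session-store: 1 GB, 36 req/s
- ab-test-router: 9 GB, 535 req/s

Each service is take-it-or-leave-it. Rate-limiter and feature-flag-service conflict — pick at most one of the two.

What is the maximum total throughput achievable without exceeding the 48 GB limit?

3313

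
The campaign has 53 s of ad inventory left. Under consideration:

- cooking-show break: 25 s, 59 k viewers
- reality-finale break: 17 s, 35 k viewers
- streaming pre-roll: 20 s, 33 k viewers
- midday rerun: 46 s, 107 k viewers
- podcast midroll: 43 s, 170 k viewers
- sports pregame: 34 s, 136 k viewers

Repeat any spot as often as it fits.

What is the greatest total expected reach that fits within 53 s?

171

Best packing: reality-finale break + sports pregame — 51 s, 171 total.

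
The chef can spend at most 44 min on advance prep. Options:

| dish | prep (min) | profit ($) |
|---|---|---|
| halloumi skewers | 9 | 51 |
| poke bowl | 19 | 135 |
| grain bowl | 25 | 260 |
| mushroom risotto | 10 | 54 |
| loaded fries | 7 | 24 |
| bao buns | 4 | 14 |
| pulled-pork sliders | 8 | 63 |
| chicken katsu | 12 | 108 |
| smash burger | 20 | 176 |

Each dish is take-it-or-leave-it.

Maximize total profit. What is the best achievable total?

395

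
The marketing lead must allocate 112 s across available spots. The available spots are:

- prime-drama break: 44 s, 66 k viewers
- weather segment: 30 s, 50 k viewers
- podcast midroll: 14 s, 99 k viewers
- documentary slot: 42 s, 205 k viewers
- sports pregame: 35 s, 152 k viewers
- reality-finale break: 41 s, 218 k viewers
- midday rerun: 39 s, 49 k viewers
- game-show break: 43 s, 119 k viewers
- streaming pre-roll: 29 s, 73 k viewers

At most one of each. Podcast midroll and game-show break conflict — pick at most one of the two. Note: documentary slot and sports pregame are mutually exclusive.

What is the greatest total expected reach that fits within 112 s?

Ranking by ratio (expected reach/s): podcast midroll 7.07, reality-finale break 5.32, documentary slot 4.88.
The ratio ordering already packs tightly: podcast midroll + documentary slot + reality-finale break, 97 s, 522.
Runner-up documentary slot + reality-finale break + streaming pre-roll tops out at 496.

522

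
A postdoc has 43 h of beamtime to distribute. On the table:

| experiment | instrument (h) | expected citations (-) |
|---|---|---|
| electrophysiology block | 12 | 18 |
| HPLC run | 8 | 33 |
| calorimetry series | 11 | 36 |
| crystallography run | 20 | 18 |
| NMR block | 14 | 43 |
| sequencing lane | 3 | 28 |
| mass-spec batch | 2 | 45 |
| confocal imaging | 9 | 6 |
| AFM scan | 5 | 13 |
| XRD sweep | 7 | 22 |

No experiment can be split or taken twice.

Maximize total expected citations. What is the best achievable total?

The ratio heuristic lands on HPLC run + calorimetry series + sequencing lane + mass-spec batch + AFM scan + XRD sweep (177) but leaves 7 h idle.
Replace XRD sweep with NMR block: the trade gains 21 net, giving 198 at 43 h.
The closest alternative, calorimetry series + NMR block + sequencing lane + mass-spec batch + AFM scan + XRD sweep, reaches only 187.

198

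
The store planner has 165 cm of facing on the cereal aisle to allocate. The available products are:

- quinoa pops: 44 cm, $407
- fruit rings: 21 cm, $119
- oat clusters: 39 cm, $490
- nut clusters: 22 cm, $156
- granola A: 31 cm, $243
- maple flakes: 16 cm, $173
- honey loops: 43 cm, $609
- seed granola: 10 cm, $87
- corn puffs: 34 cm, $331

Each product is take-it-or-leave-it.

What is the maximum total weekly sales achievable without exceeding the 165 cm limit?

1846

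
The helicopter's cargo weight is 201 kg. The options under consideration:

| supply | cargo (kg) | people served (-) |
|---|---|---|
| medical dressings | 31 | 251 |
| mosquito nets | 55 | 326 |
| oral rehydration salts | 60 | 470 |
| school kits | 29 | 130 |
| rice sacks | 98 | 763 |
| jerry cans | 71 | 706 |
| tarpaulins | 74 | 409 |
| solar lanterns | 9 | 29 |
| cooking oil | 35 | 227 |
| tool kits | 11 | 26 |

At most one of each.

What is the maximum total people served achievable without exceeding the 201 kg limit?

1720

Ranking by ratio (people served/kg): jerry cans 9.94, medical dressings 8.10, oral rehydration salts 7.83.
Filling by ratio: medical dressings + oral rehydration salts + jerry cans + cooking oil for 1654, with 4 kg left unused.
The 95 kg tied up in oral rehydration salts and cooking oil is better spent on rice sacks — total rises to 1720 (200 kg).
Next best is medical dressings + oral rehydration salts + jerry cans + cooking oil at 1654 (197 kg) — short by 66.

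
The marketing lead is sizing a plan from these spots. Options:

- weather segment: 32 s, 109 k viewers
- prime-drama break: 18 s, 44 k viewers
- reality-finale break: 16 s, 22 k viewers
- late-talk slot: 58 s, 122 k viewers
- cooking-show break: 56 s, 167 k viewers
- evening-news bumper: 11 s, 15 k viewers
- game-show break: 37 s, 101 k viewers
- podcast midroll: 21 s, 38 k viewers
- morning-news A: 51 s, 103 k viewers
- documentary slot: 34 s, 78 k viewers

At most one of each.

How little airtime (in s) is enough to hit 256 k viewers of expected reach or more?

88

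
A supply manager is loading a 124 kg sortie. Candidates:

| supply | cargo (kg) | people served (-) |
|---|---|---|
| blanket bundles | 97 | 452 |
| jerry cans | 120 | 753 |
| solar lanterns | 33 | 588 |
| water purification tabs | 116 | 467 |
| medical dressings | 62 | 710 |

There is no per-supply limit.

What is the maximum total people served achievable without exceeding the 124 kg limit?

1764

Density check — solar lanterns 17.82, medical dressings 11.45, jerry cans 6.28, blanket bundles 4.66 are the best per kg.
Best packing: 3×solar lanterns — 99 kg, 1764 total.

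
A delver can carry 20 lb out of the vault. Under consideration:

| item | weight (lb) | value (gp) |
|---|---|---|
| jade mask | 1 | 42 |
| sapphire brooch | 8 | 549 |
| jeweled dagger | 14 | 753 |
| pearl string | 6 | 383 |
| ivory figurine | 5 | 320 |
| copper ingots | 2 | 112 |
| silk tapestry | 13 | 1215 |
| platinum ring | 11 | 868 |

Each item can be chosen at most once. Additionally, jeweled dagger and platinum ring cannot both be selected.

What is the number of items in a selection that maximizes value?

3

Optimal total is 1647.
For example ivory figurine + copper ingots + silk tapestry achieves it, using 20 lb.
Any selection reaching 1647 contains exactly 3 items.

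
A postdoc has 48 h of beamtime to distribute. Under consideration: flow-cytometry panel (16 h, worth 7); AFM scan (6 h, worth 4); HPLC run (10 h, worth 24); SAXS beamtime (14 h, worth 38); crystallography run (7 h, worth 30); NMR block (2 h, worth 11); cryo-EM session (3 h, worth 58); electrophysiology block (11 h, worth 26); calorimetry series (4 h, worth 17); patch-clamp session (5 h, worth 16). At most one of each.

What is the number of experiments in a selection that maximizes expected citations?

7

The maximum expected citations within 48 h is 196.
SAXS beamtime + crystallography run + NMR block + cryo-EM session + electrophysiology block + calorimetry series + patch-clamp session hits 196 at 46 h.
All optima have 7 experiments.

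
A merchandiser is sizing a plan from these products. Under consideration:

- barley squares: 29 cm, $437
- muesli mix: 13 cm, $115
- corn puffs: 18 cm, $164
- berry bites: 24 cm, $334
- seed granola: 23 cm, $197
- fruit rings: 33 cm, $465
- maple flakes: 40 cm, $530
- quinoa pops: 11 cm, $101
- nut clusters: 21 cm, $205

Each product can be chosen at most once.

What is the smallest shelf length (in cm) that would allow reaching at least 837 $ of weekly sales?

Look for the lowest-shelf combination reaching 837.
barley squares + fruit rings reaches 902 using 62 cm.
Any bundle with less than 62 cm falls short of 837.

62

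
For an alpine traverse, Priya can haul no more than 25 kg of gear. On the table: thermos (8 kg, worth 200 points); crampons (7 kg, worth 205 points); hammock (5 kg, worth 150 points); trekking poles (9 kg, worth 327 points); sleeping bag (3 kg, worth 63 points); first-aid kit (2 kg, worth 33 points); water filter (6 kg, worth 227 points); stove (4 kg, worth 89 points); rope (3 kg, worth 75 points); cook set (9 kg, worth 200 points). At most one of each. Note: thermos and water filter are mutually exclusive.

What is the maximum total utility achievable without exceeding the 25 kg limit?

834

By utility per kg: water filter 37.83, trekking poles 36.33, hammock 30.00 lead.
Taking the top-ratio items first gives hammock + trekking poles + first-aid kit + water filter + rope for 812 (25 kg).
Replace hammock and first-aid kit with crampons: the trade gains 22 net, giving 834 at 25 kg.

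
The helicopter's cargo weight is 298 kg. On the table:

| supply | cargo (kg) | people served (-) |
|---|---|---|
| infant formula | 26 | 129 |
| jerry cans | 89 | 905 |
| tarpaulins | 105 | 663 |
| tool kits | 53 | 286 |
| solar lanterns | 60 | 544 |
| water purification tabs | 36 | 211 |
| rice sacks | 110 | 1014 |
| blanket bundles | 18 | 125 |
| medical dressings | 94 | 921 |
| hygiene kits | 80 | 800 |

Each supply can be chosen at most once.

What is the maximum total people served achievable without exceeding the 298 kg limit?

2844

Ranking by ratio (people served/kg): jerry cans 10.17, hygiene kits 10.00, medical dressings 9.80.
The ratio heuristic lands on jerry cans + blanket bundles + medical dressings + hygiene kits (2751) but leaves 17 kg idle.
The 94 kg tied up in medical dressings is better spent on rice sacks — total rises to 2844 (297 kg).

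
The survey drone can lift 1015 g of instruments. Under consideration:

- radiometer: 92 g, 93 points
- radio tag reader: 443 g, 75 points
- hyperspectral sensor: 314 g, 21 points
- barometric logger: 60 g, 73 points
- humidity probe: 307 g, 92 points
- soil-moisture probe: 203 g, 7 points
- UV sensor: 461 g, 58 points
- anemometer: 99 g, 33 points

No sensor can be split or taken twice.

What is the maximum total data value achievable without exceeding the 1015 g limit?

By data value per g: barometric logger 1.22, radiometer 1.01, anemometer 0.33 lead.
Radiometer + radio tag reader + barometric logger + humidity probe + anemometer uses 1001 of the 1015 g and totals 366.

366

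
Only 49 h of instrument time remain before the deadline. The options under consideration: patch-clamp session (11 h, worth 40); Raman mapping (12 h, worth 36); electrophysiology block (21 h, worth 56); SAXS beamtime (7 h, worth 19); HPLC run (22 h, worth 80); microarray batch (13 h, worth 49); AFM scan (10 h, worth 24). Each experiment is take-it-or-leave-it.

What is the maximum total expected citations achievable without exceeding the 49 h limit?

Patch-clamp session + HPLC run + microarray batch uses 46 of the 49 h and totals 169.
Runner-up Raman mapping + HPLC run + microarray batch tops out at 165.

169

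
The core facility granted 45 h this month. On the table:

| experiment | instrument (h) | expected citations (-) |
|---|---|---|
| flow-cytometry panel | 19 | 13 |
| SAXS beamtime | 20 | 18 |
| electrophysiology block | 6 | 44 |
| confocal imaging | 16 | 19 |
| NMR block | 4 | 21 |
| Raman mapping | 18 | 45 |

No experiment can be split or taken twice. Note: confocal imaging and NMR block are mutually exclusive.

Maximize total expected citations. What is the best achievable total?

Ranking by ratio (expected citations/h): electrophysiology block 7.33, NMR block 5.25, Raman mapping 2.50.
Electrophysiology block + NMR block + Raman mapping uses 28 of the 45 h and totals 110.

110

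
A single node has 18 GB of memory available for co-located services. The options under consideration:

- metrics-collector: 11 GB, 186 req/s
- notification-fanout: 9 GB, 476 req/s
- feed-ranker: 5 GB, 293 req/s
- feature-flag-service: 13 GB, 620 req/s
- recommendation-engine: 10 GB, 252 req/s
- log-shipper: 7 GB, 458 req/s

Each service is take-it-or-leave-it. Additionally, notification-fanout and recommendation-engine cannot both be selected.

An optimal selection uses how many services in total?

2

The maximum throughput within 18 GB is 934.
One optimal bundle: notification-fanout + log-shipper (16 GB).
Any selection reaching 934 contains exactly 2 services.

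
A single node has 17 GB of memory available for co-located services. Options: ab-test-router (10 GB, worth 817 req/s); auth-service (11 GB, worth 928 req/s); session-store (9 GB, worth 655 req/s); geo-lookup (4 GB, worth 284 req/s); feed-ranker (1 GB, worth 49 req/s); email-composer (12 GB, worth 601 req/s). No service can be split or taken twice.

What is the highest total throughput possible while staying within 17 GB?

1261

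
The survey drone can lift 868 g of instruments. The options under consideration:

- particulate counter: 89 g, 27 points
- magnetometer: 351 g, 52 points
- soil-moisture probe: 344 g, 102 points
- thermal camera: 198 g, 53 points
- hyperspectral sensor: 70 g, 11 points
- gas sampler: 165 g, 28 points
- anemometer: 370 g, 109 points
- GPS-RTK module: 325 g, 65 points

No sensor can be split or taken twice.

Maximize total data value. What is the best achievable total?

238

Density check — particulate counter 0.30, soil-moisture probe 0.30, anemometer 0.29 are the best per g.
The ratio ordering already packs tightly: particulate counter + soil-moisture probe + anemometer, 803 g, 238.
Runner-up soil-moisture probe + hyperspectral sensor + anemometer tops out at 222.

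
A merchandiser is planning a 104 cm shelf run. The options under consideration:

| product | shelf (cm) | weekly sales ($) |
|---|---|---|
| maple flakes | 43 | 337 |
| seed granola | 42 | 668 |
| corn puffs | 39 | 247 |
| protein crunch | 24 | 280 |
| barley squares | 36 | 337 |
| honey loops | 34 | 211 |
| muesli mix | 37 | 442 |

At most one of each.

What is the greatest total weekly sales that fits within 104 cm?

1390

Taking seed granola + protein crunch + muesli mix: 103 cm used, 1390 in weekly sales.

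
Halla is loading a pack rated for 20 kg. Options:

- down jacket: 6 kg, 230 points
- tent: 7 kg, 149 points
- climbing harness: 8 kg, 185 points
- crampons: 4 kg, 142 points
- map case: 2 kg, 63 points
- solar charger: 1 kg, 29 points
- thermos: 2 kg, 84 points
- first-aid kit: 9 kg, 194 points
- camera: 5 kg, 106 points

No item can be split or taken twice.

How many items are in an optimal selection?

Best achievable utility is 654.
For example down jacket + crampons + map case + solar charger + thermos + camera achieves it, using 20 kg.
All optima have 6 items.

6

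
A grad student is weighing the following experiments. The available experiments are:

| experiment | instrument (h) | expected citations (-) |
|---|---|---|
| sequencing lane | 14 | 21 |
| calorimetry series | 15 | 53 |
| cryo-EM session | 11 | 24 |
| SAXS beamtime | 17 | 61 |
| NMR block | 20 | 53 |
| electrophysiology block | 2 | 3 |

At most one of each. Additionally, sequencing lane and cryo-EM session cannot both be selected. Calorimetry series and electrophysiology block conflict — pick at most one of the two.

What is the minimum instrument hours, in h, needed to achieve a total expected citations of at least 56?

17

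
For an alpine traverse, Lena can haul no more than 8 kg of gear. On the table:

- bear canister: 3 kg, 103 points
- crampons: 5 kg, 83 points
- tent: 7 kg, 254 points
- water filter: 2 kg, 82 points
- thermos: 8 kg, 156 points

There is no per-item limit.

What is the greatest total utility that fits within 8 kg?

Best packing: 4×water filter — 8 kg, 328 total.
That's the maximum — no swap from here does better than 328.

328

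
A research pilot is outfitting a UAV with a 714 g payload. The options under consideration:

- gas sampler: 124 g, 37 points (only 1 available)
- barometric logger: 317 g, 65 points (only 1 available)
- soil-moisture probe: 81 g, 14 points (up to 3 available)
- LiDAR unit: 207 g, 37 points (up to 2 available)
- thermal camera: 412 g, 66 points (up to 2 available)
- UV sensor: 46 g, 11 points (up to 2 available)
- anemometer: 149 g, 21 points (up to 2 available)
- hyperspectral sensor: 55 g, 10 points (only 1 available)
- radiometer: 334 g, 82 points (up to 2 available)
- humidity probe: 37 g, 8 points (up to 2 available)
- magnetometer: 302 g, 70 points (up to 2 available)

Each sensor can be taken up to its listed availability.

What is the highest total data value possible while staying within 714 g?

Ranking by ratio (data value/g): gas sampler 0.30, radiometer 0.25, UV sensor 0.24, magnetometer 0.23.
Taking the top-ratio sensors first gives gas sampler + 2×UV sensor + hyperspectral sensor + radiometer + 2×humidity probe for 167 (679 g).
A better packing is UV sensor + 2×radiometer: 714 g, total 175.
That's the maximum — no swap from here does better than 175.

175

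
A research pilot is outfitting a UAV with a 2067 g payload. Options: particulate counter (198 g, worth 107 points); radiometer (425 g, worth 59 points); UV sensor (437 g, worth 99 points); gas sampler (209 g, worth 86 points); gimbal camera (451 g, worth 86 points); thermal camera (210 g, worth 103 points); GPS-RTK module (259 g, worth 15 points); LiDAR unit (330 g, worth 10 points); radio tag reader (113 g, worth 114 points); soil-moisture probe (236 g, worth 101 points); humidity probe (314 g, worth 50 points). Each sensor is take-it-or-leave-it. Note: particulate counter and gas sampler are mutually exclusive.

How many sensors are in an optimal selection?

Optimal total is 660.
particulate counter + UV sensor + gimbal camera + thermal camera + radio tag reader + soil-moisture probe + humidity probe hits 660 at 1959 g.
Any selection reaching 660 contains exactly 7 sensors.

7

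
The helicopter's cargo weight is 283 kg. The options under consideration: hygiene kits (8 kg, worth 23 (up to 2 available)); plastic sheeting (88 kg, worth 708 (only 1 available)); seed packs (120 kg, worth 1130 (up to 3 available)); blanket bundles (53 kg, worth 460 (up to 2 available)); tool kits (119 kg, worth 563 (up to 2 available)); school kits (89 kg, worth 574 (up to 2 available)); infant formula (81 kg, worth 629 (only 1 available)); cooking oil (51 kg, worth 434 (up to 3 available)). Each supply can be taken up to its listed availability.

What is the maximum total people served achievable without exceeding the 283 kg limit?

2484

Taking the top-ratio supplies first gives 2×hygiene kits + 2×seed packs for 2306 (256 kg).
Dropping 2×hygiene kits and seed packs frees 136 kg; slotting in 2×blanket bundles + cooking oil (157 kg) lifts the total to 2484 at 277 kg.
No other feasible combination exceeds 2484.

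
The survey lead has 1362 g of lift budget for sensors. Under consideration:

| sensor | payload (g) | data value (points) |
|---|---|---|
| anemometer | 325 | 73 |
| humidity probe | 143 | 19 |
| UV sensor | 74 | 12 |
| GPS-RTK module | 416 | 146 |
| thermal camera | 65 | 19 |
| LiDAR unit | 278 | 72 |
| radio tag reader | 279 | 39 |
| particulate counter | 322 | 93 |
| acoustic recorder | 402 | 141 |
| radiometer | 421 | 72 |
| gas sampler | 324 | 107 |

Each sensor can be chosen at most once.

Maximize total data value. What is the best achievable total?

Density check — GPS-RTK module 0.35, acoustic recorder 0.35, gas sampler 0.33 are the best per g.
The ratio heuristic lands on UV sensor + GPS-RTK module + thermal camera + acoustic recorder + gas sampler (425) but leaves 81 g idle.
Replace UV sensor with humidity probe: the trade gains 7 net, giving 432 at 1350 g.
That's the maximum — no swap from here does better than 432.

432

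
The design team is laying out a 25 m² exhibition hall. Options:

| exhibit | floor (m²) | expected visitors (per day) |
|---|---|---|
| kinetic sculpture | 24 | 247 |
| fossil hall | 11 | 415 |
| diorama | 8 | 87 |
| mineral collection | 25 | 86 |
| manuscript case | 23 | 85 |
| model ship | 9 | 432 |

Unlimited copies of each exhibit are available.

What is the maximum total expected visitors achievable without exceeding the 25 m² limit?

By expected visitors per m²: model ship 48.00, fossil hall 37.73, diorama 10.88 lead.
2×model ship uses 18 of the 25 m² and totals 864.
Nothing else within 25 m² beats 864.

864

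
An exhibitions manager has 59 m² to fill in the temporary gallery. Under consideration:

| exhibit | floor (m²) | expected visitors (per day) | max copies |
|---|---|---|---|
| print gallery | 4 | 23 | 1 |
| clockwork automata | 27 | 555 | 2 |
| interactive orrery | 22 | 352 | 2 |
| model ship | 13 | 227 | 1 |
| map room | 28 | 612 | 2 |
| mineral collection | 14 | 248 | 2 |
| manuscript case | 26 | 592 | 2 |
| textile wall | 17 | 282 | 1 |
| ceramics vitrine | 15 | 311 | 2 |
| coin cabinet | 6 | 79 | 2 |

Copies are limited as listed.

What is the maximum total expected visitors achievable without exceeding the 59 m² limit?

1263

2×manuscript case + coin cabinet uses 58 of the 59 m² and totals 1263.
The spare 1 m² is too small for any remaining exhibit, and no exchange beats 1263.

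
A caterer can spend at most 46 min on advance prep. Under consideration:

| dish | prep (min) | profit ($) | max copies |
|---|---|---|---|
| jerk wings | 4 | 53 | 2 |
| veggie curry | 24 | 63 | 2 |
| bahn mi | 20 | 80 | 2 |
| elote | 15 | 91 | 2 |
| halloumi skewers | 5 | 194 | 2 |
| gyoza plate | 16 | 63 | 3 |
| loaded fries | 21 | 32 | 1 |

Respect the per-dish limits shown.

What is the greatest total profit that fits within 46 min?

623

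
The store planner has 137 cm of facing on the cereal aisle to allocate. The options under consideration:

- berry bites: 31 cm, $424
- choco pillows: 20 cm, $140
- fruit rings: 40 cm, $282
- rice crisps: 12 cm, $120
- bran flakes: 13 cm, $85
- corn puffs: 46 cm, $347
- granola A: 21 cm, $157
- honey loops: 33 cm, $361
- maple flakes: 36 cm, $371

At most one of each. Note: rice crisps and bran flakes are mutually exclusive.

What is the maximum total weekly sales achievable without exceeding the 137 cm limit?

1433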